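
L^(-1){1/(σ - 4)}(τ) exp(4*τ)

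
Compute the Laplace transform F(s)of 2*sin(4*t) 8/(s^2 + 16)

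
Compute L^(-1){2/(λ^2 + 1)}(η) 2 * sin(η)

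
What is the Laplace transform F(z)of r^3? 6/z^4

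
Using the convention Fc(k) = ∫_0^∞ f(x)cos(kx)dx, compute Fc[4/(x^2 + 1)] 2 * pi * exp(-k)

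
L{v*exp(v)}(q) (q - 1)^(-2)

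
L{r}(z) z^(-2)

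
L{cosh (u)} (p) p/ (p^2 - 1)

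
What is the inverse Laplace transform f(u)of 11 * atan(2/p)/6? 11 * sin(2 * u)/(6 * u)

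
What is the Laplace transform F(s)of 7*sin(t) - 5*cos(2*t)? 7/(s^2 + 1) - 5*s/(s^2 + 4)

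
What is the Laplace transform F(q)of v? q^(-2)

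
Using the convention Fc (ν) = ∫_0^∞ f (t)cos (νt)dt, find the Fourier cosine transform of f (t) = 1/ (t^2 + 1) pi*exp (-ν)/2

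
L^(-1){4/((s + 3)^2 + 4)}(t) 2*exp(-3*t)*sin(2*t)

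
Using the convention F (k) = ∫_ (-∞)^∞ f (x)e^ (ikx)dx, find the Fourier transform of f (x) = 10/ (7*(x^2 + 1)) 10*pi*exp (-Abs (k))/7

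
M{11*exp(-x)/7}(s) 11*gamma(s)/7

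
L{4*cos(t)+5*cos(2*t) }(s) 5*s/(s^2+4)+4*s/(s^2+1) 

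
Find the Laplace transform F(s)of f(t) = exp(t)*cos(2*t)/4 (s - 1)/(4*((s - 1)^2+4))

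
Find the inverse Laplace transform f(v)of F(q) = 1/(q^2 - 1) sinh(v)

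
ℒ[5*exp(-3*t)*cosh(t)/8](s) 5*(s + 3)/(8*((s + 3)^2 - 1))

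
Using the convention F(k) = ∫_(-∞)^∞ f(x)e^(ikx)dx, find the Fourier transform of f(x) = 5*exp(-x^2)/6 5*sqrt(pi)*exp(-k^2/4)/6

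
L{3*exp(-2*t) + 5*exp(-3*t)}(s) 3/(s + 2) + 5/(s + 3)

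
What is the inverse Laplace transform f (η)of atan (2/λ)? sin (2 * η)/η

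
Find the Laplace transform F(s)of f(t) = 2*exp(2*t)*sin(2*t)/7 4/(7*((s - 2)^2 + 4))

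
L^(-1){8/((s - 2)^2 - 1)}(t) 8 * exp(2 * t) * sinh(t)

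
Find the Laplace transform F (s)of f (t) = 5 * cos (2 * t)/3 5 * s/ (3 * (s^2 + 4))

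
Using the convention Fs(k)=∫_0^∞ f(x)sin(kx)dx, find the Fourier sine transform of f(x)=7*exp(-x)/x 7*atan(k)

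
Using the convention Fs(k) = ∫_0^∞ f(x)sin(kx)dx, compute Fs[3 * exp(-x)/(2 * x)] 3 * atan(k)/2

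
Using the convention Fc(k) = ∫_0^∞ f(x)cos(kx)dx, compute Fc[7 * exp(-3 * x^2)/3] 7 * sqrt(3) * sqrt(pi) * exp(-k^2/12)/18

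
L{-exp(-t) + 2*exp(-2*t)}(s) 2/(s + 2) - 1/(s + 1)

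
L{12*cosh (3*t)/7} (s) 12*s/ (7*(s^2 - 9))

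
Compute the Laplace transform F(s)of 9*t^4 216/s^5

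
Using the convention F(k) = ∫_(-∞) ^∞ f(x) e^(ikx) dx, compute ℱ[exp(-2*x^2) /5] sqrt(2)*sqrt(pi)*exp(-k^2/8) /10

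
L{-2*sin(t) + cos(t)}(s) s/(s^2 + 1) - 2/(s^2 + 1)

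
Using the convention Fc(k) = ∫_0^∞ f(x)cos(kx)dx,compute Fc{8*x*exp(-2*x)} 8*(4 - k^2)/(k^2 + 4)^2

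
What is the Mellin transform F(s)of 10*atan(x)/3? -5*pi*sec(pi*s/2)/(3*s)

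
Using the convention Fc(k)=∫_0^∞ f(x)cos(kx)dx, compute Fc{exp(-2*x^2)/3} sqrt(2)*sqrt(pi)*exp(-k^2/8)/12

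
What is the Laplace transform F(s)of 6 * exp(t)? 6/(s - 1)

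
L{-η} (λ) -1/λ^2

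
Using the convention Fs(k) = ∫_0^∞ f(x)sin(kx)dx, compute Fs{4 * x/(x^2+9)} 2 * pi * exp(-3 * k)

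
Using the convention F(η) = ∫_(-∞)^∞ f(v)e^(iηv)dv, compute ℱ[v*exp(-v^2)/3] I*sqrt(pi)*η*exp(-η^2/4)/6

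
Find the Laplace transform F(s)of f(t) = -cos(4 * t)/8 -s/(8 * s^2 + 128)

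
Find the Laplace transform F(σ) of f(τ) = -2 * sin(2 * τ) -4/(σ^2 + 4) 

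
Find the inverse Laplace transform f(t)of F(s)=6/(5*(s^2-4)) 3*sinh(2*t)/5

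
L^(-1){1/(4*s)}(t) 1/4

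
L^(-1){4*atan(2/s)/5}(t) 4*sin(2*t)/(5*t)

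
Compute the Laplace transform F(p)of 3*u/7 3/(7*p^2)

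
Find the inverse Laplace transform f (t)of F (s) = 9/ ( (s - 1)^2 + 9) 3*exp (t)*sin (3*t)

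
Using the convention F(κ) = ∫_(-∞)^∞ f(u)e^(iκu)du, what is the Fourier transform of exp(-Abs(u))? 2/(κ^2+1)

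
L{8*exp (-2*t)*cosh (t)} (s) 8*(s + 2)/ ( (s + 2)^2 - 1)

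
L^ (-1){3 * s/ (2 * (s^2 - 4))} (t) 3 * cosh (2 * t)/2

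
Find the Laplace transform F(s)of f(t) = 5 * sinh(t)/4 5/(4 * (s^2 - 1))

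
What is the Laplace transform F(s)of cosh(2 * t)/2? s/(2 * (s^2 - 4))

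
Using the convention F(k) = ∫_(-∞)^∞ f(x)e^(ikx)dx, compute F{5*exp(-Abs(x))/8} 5/(4*(k^2 + 1))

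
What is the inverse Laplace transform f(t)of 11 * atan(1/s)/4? 11 * sin(t)/(4 * t)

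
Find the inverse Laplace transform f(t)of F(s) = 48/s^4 8*t^3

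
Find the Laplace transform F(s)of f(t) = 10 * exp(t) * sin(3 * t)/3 10/((s - 1)^2 + 9)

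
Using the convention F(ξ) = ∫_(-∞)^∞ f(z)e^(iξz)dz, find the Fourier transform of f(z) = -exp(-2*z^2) -sqrt(2)*sqrt(pi)*exp(-ξ^2/8)/2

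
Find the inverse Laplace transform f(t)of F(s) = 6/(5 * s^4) t^3/5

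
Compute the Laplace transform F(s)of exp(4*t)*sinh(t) 1/((s - 4)^2 - 1)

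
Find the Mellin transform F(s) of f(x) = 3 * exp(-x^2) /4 3 * gamma(s/2) /8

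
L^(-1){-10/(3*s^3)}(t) -5*t^2/3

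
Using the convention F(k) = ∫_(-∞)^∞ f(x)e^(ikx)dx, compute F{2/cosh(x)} 2 * pi/cosh(pi * k/2)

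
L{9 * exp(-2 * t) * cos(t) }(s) 9 * (s + 2) /((s + 2) ^2 + 1) 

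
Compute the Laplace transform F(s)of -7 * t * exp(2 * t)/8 -7/(8 * (s - 2)^2)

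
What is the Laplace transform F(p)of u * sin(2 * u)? 4 * p/(p^2 + 4)^2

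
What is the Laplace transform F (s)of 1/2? 1/ (2*s)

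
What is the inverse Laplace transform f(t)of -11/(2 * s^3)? -11 * t^2/4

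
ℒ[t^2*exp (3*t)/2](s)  (s - 3)^ (-3)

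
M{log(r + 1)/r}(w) -pi*csc(pi*w)/(w - 1)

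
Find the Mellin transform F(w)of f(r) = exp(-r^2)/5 gamma(w/2)/10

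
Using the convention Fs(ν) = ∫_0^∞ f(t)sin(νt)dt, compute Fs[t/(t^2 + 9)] pi * exp(-3 * ν)/2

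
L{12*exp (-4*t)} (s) 12/ (s+4)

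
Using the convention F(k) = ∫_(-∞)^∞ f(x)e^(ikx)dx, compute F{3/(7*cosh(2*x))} 3*pi/(14*cosh(pi*k/4))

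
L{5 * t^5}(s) 600/s^6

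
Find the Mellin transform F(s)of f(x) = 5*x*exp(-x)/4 5*gamma(s + 1)/4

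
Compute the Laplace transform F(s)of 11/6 11/(6*s)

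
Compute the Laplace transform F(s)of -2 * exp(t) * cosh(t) 2 * (1 - s)/(s * (s - 2))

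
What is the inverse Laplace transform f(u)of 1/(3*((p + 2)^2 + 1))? exp(-2*u)*sin(u)/3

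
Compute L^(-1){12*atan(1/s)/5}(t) 12*sin(t)/(5*t)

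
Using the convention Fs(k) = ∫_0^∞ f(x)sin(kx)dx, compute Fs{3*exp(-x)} 3*k/(k^2 + 1)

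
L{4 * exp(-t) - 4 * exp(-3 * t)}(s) 4/(s+1) - 4/(s+3)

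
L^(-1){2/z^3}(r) r^2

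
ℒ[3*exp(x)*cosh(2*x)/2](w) 3*(w - 1)/(2*((w - 1)^2 - 4))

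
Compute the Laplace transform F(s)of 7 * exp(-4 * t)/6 7/(6 * (s+4))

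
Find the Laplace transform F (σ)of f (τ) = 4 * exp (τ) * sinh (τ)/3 4/ (3 * σ * (σ - 2))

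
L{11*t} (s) 11/s^2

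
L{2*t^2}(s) 4/s^3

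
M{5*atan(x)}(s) -5*pi*sec(pi*s/2)/(2*s)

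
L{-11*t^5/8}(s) -165/s^6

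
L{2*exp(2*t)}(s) 2/(s - 2)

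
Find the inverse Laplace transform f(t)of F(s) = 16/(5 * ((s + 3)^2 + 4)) 8 * exp(-3 * t) * sin(2 * t)/5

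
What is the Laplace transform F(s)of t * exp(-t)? (s + 1)^(-2)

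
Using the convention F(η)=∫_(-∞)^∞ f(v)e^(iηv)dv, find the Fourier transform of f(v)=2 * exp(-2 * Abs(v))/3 8/(3 * (η^2 + 4))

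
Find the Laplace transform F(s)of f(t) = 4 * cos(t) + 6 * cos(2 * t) 6 * s/(s^2 + 4) + 4 * s/(s^2 + 1)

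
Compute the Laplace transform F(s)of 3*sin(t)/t 3*atan(1/s)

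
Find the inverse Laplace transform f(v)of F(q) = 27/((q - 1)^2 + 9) 9*exp(v)*sin(3*v)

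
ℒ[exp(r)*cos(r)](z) (z - 1)/((z - 1)^2 + 1)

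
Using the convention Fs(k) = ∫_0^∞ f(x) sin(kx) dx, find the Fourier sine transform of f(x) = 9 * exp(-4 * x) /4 9 * k/(4 * (k^2+16) ) 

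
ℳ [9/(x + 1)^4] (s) 3*gamma(s)*gamma(4 - s)/2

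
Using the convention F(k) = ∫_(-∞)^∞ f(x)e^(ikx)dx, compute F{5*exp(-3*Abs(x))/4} 15/(2*(k^2 + 9))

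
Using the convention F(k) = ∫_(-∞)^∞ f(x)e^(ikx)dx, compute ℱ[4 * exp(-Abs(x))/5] 8/(5 * (k^2 + 1))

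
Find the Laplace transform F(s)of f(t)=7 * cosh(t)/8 7 * s/(8 * (s^2 - 1))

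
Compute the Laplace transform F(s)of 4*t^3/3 8/s^4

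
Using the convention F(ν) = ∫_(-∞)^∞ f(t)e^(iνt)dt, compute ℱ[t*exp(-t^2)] I*sqrt(pi)*ν*exp(-ν^2/4)/2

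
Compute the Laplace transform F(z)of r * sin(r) 2 * z/(z^2+1)^2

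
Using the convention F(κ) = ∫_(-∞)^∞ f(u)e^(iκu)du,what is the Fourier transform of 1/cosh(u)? pi/cosh(pi*κ/2)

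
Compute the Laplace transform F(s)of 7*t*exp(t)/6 7/(6*(s - 1)^2)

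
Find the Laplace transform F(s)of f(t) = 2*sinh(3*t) 6/(s^2-9)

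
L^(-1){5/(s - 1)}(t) 5 * exp(t)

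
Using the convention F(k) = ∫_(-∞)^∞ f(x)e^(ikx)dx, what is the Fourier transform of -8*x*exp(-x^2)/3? -4*I*sqrt(pi)*k*exp(-k^2/4)/3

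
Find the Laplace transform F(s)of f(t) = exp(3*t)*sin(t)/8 1/(8*((s - 3)^2 + 1))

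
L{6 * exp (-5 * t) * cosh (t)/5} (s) 6 * (s+5)/ (5 * ( (s+5)^2 - 1))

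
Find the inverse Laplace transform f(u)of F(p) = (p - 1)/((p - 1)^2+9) exp(u) * cos(3 * u)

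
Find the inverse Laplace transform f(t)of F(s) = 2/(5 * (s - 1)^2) 2 * t * exp(t)/5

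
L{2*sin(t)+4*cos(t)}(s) 2/(s^2+1)+4*s/(s^2+1)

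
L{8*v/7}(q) 8/(7*q^2)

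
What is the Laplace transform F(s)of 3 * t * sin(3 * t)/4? 9 * s/(2 * (s^2+9)^2)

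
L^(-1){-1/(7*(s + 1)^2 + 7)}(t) -exp(-t)*sin(t)/7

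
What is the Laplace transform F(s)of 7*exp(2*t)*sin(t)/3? 7/(3*((s - 2)^2 + 1))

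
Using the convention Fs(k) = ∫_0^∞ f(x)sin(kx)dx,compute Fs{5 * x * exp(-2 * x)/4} 5 * k/(k^2 + 4)^2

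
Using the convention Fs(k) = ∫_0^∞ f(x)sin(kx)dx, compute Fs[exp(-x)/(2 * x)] atan(k)/2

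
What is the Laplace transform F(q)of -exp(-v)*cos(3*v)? (-q - 1)/((q + 1)^2 + 9)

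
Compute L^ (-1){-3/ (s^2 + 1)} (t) -3 * sin (t)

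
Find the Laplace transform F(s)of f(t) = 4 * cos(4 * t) 4 * s/(s^2 + 16)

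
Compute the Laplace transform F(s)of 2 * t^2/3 4/(3 * s^3)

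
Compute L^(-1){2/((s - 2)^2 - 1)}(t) 2*exp(2*t)*sinh(t)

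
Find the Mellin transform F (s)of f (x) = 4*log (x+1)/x -4*pi*csc (pi*s)/ (s - 1)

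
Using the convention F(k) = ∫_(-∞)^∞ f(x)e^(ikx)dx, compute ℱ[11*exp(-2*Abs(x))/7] 44/(7*(k^2 + 4))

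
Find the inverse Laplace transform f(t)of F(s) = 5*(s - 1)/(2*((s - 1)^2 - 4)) 5*exp(t)*cosh(2*t)/2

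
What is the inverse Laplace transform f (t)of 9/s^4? 3*t^3/2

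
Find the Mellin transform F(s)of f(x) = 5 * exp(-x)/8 5 * gamma(s)/8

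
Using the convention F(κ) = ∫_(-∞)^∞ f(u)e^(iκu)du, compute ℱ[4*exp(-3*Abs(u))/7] 24/(7*(κ^2 + 9))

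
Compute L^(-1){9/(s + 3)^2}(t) 9 * t * exp(-3 * t)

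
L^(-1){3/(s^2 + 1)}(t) 3*sin(t)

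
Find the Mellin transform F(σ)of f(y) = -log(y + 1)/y pi * csc(pi * σ)/(σ - 1)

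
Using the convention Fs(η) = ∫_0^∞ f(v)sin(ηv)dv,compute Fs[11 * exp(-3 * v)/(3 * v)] 11 * atan(η/3)/3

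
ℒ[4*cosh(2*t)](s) 4*s/(s^2 - 4)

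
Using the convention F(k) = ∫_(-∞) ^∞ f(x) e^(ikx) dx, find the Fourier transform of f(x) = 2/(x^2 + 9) 2*pi*exp(-3*Abs(k) ) /3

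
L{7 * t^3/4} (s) 21/ (2 * s^4)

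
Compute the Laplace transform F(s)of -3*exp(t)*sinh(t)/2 -3/(2*s*(s - 2))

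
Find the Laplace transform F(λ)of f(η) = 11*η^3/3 22/λ^4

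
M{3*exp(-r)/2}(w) 3*gamma(w)/2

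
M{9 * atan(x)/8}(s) -9 * pi * sec(pi * s/2)/(16 * s)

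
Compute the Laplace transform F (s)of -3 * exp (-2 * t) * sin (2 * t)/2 -3/ ( (s + 2)^2 + 4)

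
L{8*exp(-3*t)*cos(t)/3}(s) 8*(s + 3)/(3*((s + 3)^2 + 1))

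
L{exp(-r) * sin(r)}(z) 1/((z + 1)^2 + 1)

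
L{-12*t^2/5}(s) -24/(5*s^3)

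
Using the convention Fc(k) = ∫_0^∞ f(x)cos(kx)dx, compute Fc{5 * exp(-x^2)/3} 5 * sqrt(pi) * exp(-k^2/4)/6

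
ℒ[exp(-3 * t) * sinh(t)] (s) 1/((s+3)^2 - 1)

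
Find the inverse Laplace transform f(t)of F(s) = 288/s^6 12*t^5/5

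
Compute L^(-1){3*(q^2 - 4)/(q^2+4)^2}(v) 3*v*cos(2*v)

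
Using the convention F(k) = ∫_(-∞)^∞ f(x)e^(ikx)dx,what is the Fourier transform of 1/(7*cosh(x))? pi/(7*cosh(pi*k/2))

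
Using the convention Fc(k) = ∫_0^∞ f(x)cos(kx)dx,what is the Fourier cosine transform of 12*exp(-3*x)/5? 36/(5*(k^2+9))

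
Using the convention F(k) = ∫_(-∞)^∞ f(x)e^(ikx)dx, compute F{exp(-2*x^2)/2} sqrt(2)*sqrt(pi)*exp(-k^2/8)/4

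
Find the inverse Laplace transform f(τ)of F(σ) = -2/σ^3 -τ^2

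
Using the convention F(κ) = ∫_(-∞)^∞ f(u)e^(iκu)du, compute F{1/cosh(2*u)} pi/(2*cosh(pi*κ/4))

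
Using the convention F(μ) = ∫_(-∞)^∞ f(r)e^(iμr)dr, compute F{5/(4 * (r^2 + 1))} 5 * pi * exp(-Abs(μ))/4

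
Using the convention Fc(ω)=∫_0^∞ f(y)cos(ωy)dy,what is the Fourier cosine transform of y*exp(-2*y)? (4 - ω^2)/(ω^2 + 4)^2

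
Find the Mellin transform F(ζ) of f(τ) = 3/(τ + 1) 3 * pi * csc(pi * ζ) 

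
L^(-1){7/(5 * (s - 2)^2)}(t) 7 * t * exp(2 * t)/5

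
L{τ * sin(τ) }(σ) 2 * σ/(σ^2 + 1) ^2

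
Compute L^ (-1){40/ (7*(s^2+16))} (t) 10*sin (4*t)/7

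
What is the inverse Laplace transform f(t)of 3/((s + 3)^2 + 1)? 3 * exp(-3 * t) * sin(t)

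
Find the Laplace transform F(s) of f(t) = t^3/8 3/(4 * s^4) 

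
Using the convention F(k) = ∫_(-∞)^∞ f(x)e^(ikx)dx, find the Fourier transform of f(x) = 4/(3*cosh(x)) 4*pi/(3*cosh(pi*k/2))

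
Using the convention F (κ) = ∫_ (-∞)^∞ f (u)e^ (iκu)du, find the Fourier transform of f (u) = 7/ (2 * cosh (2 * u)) 7 * pi/ (4 * cosh (pi * κ/4))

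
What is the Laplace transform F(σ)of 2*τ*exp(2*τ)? 2/(σ - 2)^2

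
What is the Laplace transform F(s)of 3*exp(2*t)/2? 3/(2*(s - 2))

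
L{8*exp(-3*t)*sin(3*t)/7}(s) 24/(7*((s+3)^2+9))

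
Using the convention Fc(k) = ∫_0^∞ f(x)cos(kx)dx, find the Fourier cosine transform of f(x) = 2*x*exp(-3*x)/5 2*(9 - k^2)/(5*(k^2 + 9)^2)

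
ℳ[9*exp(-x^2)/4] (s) 9*gamma(s/2)/8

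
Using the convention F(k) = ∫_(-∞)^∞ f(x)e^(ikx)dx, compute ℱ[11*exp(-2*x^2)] 11*sqrt(2)*sqrt(pi)*exp(-k^2/8)/2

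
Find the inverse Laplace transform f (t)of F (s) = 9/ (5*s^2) 9*t/5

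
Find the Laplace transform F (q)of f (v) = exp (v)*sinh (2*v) 2/ ( (q - 1)^2 - 4)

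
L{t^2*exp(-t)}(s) 2/(s + 1)^3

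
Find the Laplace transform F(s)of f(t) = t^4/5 24/(5 * s^5)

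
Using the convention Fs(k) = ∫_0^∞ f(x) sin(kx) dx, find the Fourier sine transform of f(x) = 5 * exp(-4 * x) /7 5 * k/(7 * (k^2 + 16) ) 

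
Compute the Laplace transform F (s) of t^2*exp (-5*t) 2/ (s + 5) ^3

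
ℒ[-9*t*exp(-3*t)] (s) -9/(s+3)^2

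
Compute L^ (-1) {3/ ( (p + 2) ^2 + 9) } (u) exp (-2*u)*sin (3*u) 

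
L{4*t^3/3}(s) 8/s^4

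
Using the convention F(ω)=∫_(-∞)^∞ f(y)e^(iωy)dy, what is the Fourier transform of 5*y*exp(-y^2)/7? 5*I*sqrt(pi)*ω*exp(-ω^2/4)/14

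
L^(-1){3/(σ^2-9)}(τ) sinh(3*τ)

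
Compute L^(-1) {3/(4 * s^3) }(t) 3 * t^2/8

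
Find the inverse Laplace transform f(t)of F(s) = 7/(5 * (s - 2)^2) 7 * t * exp(2 * t)/5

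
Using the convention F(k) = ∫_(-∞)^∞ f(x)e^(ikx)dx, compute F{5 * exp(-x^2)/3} 5 * sqrt(pi) * exp(-k^2/4)/3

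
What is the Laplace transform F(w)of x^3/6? w^(-4)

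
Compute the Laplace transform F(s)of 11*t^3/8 33/(4*s^4)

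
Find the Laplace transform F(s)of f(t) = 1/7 1/(7*s)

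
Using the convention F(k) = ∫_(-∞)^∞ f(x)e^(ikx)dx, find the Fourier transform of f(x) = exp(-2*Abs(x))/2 2/(k^2 + 4)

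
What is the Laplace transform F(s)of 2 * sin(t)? 2/(s^2 + 1)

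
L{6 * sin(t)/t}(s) 6 * atan(1/s)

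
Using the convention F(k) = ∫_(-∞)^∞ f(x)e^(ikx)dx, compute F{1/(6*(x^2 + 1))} pi*exp(-Abs(k))/6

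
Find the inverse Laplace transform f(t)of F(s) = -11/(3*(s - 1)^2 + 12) -11*exp(t)*sin(2*t)/6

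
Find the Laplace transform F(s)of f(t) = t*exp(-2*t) (s + 2)^(-2)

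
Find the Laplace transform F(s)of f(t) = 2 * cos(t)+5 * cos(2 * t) 2 * s/(s^2+1)+5 * s/(s^2+4)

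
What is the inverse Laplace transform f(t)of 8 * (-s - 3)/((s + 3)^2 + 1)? -8 * exp(-3 * t) * cos(t)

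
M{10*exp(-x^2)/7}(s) 5*gamma(s/2)/7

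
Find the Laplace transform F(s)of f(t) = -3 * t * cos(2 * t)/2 3 * (4 - s^2)/(2 * (s^2 + 4)^2)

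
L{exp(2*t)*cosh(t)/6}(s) (s - 2)/(6*((s - 2)^2 - 1))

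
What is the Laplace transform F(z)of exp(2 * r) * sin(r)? 1/((z - 2)^2+1)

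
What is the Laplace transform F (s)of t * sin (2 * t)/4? s/ (s^2 + 4)^2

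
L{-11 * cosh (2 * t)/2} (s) -11 * s/ (2 * s^2 - 8)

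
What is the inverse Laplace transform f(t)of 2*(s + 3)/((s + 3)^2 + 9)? 2*exp(-3*t)*cos(3*t)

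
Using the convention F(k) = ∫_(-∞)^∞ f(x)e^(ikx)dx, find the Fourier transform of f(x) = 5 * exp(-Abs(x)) 10/(k^2 + 1)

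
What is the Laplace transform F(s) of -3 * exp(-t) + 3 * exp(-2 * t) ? 3/(s + 2) - 3/(s + 1) 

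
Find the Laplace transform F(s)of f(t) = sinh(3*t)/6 1/(2*(s^2 - 9))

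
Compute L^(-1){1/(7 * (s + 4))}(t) exp(-4 * t)/7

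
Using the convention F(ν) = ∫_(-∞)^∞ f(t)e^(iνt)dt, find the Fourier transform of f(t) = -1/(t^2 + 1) -pi*exp(-Abs(ν))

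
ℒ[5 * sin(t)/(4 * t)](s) 5 * atan(1/s)/4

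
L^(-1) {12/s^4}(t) 2 * t^3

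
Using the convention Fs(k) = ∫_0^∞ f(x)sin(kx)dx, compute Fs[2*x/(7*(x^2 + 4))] pi*exp(-2*k)/7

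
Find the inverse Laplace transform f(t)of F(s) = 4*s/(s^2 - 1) 4*cosh(t)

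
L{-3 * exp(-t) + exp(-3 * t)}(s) 1/(s + 3)-3/(s + 1)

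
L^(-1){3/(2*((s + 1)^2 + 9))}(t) exp(-t)*sin(3*t)/2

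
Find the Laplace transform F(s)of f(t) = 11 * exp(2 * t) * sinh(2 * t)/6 11/(3 * s * (s - 4))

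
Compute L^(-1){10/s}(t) 10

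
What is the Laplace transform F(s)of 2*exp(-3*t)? 2/(s + 3)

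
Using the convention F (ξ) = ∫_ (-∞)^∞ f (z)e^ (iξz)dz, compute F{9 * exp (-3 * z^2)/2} 3 * sqrt (3) * sqrt (pi) * exp (-ξ^2/12)/2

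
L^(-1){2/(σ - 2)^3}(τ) τ^2*exp(2*τ)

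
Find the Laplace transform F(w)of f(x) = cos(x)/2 w/(2*(w^2+1))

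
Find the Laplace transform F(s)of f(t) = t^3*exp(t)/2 3/(s - 1)^4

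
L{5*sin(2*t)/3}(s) 10/(3*(s^2+4))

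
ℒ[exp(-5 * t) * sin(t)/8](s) 1/(8 * ((s + 5)^2 + 1))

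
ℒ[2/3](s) 2/ (3*s)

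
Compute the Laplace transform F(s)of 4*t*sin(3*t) 24*s/(s^2 + 9)^2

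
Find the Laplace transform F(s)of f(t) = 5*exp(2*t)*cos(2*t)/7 5*(s - 2)/(7*((s - 2)^2 + 4))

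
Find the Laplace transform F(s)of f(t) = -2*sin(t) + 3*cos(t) 3*s/(s^2 + 1)-2/(s^2 + 1)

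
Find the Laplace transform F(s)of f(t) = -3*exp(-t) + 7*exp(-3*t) 7/(s + 3) - 3/(s + 1)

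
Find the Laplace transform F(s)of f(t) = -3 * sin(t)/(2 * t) -3 * atan(1/s)/2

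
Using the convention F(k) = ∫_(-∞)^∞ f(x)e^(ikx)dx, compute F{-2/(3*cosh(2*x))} -pi/(3*cosh(pi*k/4))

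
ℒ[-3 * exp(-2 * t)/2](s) -3/(2 * s + 4)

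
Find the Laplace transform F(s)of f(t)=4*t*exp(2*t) 4/(s - 2)^2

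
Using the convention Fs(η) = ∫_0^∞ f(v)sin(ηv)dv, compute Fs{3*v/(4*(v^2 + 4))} 3*pi*exp(-2*η)/8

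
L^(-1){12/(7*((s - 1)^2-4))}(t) 6*exp(t)*sinh(2*t)/7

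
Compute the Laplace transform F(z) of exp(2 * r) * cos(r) (z - 2) /((z - 2) ^2 + 1) 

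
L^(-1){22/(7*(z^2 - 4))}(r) 11*sinh(2*r)/7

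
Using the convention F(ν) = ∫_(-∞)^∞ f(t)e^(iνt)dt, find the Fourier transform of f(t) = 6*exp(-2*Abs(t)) 24/(ν^2 + 4)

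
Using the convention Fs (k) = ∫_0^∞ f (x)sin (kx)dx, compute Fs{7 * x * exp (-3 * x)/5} 42 * k/ (5 * (k^2+9)^2)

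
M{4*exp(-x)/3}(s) 4*gamma(s)/3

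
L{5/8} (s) 5/ (8*s)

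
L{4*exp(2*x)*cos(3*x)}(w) 4*(w - 2)/((w - 2)^2+9)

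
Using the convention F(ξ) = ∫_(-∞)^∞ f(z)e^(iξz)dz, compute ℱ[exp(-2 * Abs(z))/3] 4/(3 * (ξ^2 + 4))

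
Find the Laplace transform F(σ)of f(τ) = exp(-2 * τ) 1/(σ + 2)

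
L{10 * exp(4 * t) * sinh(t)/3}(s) 10/(3 * ((s - 4)^2 - 1))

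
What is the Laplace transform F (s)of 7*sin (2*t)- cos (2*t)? 14/ (s^2+4)- s/ (s^2+4)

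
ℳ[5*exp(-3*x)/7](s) 5*gamma(s)/(7*3^s)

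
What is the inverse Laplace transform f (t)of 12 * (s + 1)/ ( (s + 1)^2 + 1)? 12 * exp (-t) * cos (t)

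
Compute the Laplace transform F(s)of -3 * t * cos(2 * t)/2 3 * (4 - s^2)/(2 * (s^2 + 4)^2)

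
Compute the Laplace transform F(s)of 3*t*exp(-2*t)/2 3/(2*(s + 2)^2)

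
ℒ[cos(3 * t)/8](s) s/(8 * (s^2 + 9))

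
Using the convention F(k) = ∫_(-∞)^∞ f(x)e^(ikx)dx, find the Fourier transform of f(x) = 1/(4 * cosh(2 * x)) pi/(8 * cosh(pi * k/4))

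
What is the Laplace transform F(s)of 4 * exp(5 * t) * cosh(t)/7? 4 * (s - 5)/(7 * ((s - 5)^2 - 1))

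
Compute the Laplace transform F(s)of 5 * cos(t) 5 * s/(s^2 + 1)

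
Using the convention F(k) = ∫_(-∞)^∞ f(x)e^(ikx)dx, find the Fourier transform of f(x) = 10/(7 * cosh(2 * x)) 5 * pi/(7 * cosh(pi * k/4))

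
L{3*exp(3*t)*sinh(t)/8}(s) 3/(8*((s - 3)^2 - 1))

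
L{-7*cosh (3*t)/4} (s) -7*s/ (4*s^2 - 36)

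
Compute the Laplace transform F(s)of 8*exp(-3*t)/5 8/(5*(s + 3))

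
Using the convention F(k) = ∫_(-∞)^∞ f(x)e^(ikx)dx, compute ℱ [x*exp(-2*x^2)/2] sqrt(2)*I*sqrt(pi)*k*exp(-k^2/8)/16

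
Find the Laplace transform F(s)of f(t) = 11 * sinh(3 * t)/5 33/(5 * (s^2 - 9))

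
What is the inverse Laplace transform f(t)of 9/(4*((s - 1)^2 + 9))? 3*exp(t)*sin(3*t)/4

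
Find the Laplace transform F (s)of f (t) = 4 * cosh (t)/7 4 * s/ (7 * (s^2 - 1))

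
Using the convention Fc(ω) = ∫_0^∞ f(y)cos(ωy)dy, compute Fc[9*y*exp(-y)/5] 9*(1 - ω^2)/(5*(ω^2 + 1)^2)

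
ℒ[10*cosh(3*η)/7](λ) 10*λ/(7*(λ^2 - 9))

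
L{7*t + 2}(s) 7/s^2 + 2/s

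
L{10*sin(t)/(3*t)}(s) 10*atan(1/s)/3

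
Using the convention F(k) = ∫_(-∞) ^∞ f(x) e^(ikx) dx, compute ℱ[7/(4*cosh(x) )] 7*pi/(4*cosh(pi*k/2) ) 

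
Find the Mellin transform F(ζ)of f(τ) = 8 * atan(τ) -4 * pi * sec(pi * ζ/2)/ζ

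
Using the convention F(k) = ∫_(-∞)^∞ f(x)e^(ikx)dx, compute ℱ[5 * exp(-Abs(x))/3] 10/(3 * (k^2 + 1))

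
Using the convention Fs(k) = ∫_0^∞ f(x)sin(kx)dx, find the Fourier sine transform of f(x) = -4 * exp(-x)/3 -4 * k/(3 * k^2 + 3)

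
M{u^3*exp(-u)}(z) gamma(z + 3)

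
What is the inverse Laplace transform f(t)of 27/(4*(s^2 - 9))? 9*sinh(3*t)/4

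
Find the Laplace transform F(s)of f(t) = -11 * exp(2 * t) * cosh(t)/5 11 * (2 - s)/(5 * ((s - 2)^2 - 1))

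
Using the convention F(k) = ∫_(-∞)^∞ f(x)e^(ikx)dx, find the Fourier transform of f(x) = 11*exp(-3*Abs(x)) 66/(k^2 + 9)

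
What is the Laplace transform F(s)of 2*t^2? 4/s^3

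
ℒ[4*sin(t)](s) 4/(s^2 + 1)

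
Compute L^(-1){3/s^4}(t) t^3/2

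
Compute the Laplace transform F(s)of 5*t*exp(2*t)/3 5/(3*(s - 2)^2)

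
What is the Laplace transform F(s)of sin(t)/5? 1/(5 * (s^2 + 1))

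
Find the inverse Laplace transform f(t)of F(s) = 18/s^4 3*t^3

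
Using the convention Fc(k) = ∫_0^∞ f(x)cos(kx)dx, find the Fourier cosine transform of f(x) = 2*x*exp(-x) 2*(1 - k^2)/(k^2 + 1)^2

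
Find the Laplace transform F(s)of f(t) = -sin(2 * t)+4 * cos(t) 4 * s/(s^2+1) - 2/(s^2+4)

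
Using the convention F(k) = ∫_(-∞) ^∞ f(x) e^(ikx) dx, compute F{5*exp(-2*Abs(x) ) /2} 10/(k^2 + 4) 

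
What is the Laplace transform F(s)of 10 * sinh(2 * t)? 20/(s^2 - 4)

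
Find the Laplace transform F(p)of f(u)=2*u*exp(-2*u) 2/(p + 2)^2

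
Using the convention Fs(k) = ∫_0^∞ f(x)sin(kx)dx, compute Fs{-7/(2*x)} -7*pi/4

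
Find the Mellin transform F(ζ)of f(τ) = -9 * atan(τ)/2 9 * pi * sec(pi * ζ/2)/(4 * ζ)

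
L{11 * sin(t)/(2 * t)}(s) 11 * atan(1/s)/2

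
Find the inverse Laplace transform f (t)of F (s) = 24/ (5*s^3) 12*t^2/5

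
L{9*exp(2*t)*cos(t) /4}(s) 9*(s - 2) /(4*((s - 2) ^2 + 1) ) 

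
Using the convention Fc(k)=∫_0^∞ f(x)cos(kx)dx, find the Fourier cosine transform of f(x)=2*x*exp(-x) 2*(1 - k^2)/(k^2 + 1)^2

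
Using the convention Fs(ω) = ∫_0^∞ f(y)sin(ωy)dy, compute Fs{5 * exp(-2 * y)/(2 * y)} 5 * atan(ω/2)/2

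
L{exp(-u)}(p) 1/(p + 1)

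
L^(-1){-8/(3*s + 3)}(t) -8*exp(-t)/3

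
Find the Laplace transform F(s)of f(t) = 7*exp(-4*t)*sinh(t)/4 7/(4*((s + 4)^2 - 1))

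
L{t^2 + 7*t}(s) 7/s^2 + 2/s^3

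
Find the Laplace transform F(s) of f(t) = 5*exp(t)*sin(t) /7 5/(7*((s - 1) ^2 + 1) ) 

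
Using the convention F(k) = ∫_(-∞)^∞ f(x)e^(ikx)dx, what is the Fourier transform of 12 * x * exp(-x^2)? 6 * I * sqrt(pi) * k * exp(-k^2/4)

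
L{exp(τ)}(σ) 1/(σ - 1)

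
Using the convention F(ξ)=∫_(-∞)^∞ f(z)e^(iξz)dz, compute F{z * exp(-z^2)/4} I * sqrt(pi) * ξ * exp(-ξ^2/4)/8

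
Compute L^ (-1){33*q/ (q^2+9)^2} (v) 11*v*sin (3*v)/2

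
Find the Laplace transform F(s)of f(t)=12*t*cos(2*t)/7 12*(s^2 - 4)/(7*(s^2+4)^2)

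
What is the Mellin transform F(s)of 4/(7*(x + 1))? 4*pi*csc(pi*s)/7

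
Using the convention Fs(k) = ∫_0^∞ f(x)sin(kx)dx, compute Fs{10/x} 5 * pi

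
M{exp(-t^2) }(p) gamma(p/2) /2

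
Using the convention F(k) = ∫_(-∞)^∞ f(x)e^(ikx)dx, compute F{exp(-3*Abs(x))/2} 3/(k^2 + 9)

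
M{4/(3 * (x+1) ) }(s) 4 * pi * csc(pi * s) /3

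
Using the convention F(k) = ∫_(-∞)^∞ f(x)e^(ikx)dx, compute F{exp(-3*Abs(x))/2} 3/(k^2 + 9)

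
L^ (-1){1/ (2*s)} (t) 1/2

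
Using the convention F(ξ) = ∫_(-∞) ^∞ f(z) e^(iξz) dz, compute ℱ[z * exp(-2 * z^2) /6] sqrt(2) * I * sqrt(pi) * ξ * exp(-ξ^2/8) /48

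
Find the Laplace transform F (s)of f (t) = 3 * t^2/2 3/s^3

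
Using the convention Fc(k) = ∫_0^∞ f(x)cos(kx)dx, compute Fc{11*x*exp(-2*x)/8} 11*(4 - k^2)/(8*(k^2 + 4)^2)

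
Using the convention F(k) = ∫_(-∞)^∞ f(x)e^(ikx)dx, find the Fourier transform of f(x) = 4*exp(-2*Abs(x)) 16/(k^2 + 4)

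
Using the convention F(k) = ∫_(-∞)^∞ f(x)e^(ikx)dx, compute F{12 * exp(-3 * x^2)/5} 4 * sqrt(3) * sqrt(pi) * exp(-k^2/12)/5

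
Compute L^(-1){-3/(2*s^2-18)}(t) -sinh(3*t)/2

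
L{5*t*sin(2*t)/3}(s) 20*s/(3*(s^2 + 4)^2)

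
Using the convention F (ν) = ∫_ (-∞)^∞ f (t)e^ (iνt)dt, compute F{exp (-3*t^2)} sqrt (3)*sqrt (pi)*exp (-ν^2/12)/3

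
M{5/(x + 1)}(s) 5*pi*csc(pi*s)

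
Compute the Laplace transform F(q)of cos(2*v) q/(q^2 + 4)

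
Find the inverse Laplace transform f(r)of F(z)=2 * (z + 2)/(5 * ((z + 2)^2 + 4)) 2 * exp(-2 * r) * cos(2 * r)/5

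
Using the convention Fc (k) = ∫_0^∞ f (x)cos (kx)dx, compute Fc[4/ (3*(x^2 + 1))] 2*pi*exp (-k)/3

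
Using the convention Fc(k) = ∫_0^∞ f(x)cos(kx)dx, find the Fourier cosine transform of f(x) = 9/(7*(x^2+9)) 3*pi*exp(-3*k)/14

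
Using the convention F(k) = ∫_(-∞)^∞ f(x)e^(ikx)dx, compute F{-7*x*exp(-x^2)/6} -7*I*sqrt(pi)*k*exp(-k^2/4)/12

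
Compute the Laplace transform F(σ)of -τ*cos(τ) (1 - σ^2)/(σ^2 + 1)^2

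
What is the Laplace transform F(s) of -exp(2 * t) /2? -1/(2 * s - 4) 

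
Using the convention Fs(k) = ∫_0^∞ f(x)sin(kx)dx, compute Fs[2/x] pi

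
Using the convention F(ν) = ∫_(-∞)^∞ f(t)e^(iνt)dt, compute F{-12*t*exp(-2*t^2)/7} -3*sqrt(2)*I*sqrt(pi)*ν*exp(-ν^2/8)/14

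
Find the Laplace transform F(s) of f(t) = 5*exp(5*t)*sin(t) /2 5/(2*((s - 5) ^2 + 1) ) 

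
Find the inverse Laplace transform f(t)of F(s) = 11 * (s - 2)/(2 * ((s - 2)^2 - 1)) 11 * exp(2 * t) * cosh(t)/2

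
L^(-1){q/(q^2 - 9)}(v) cosh(3 * v)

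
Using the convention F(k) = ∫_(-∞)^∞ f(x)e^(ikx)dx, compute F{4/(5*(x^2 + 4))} 2*pi*exp(-2*Abs(k))/5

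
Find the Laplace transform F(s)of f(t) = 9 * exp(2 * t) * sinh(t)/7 9/(7 * ((s - 2)^2 - 1))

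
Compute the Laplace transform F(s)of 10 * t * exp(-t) 10/(s + 1)^2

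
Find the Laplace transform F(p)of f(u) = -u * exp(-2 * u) -1/(p + 2)^2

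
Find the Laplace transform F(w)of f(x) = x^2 2/w^3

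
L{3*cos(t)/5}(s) 3*s/(5*(s^2 + 1))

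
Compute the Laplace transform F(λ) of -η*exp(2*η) -1/(λ - 2) ^2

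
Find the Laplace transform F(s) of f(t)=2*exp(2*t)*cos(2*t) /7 2*(s - 2) /(7*((s - 2) ^2 + 4) ) 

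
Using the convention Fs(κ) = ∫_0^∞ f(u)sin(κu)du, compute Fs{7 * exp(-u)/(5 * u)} 7 * atan(κ)/5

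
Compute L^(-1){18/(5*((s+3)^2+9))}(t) 6*exp(-3*t)*sin(3*t)/5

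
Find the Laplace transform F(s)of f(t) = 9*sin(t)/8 9/(8*(s^2 + 1))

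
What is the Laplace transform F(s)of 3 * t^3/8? 9/(4 * s^4)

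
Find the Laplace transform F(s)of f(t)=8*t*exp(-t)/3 8/(3*(s + 1)^2)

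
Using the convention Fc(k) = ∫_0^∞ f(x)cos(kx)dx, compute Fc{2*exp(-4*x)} 8/(k^2 + 16)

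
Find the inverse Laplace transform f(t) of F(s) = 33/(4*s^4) 11*t^3/8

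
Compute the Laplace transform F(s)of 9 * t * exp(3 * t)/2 9/(2 * (s - 3)^2)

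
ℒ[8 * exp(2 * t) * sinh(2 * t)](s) 16/(s * (s - 4))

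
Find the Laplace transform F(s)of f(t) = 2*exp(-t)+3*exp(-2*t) 2/(s+1)+3/(s+2)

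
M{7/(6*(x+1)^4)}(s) 7*gamma(s)*gamma(4 - s)/36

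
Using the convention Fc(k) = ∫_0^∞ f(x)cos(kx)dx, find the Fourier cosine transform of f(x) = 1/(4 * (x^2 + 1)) pi * exp(-k)/8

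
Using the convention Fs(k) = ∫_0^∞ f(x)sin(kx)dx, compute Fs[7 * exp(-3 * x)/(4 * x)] 7 * atan(k/3)/4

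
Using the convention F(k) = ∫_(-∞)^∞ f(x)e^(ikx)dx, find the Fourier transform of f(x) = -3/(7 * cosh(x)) -3 * pi/(7 * cosh(pi * k/2))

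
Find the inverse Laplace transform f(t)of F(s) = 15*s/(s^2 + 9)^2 5*t*sin(3*t)/2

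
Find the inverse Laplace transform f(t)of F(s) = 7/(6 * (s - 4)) 7 * exp(4 * t)/6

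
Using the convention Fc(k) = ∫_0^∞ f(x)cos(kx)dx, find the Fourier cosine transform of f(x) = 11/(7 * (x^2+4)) 11 * pi * exp(-2 * k)/28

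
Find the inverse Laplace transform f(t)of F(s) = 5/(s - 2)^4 5*t^3*exp(2*t)/6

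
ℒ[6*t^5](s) 720/s^6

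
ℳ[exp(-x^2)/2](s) gamma(s/2)/4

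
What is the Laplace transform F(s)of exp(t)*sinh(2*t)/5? 2/(5*((s - 1)^2 - 4))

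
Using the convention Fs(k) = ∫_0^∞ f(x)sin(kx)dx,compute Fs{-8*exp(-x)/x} -8*atan(k)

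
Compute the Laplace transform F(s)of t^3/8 3/(4*s^4)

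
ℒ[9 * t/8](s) 9/(8 * s^2)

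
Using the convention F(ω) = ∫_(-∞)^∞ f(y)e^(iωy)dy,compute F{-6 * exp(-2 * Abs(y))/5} -24/(5 * ω^2 + 20)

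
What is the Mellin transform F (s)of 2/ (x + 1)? 2*pi*csc (pi*s)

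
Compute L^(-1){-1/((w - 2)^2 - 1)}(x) -exp(2*x)*sinh(x)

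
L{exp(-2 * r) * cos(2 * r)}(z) (z+2)/((z+2)^2+4)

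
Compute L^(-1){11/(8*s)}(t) 11/8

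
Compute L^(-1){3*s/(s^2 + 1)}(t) 3*cos(t)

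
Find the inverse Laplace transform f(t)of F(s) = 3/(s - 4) 3*exp(4*t)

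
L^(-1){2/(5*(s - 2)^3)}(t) t^2*exp(2*t)/5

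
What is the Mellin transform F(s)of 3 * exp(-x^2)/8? 3 * gamma(s/2)/16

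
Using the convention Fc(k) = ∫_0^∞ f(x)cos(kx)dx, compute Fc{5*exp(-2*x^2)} 5*sqrt(2)*sqrt(pi)*exp(-k^2/8)/4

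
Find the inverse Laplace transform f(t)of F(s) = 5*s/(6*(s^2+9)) 5*cos(3*t)/6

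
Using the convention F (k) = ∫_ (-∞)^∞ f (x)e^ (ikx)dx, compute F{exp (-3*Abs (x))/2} 3/ (k^2 + 9)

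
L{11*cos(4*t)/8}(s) 11*s/(8*(s^2+16))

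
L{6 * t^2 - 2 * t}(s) 12/s^3 - 2/s^2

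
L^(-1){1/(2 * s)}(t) 1/2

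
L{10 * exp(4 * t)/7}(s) 10/(7 * (s - 4))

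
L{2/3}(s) 2/(3*s)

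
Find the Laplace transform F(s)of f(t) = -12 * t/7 -12/(7 * s^2)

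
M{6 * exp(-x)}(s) 6 * gamma(s)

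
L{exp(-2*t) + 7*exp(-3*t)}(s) 7/(s + 3) + 1/(s + 2)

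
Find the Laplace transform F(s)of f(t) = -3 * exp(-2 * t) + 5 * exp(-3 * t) 5/(s + 3)-3/(s + 2)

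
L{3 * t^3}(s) 18/s^4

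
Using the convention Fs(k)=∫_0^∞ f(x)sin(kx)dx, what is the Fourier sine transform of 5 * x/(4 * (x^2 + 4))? 5 * pi * exp(-2 * k)/8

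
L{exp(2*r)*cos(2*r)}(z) (z - 2)/((z - 2)^2 + 4)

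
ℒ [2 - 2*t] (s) 2/s - 2/s^2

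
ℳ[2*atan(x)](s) -pi*sec(pi*s/2) /s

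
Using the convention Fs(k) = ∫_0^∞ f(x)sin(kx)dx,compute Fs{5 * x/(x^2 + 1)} 5 * pi * exp(-k)/2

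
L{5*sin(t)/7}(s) 5/(7*(s^2+1))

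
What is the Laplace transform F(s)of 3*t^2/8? 3/(4*s^3)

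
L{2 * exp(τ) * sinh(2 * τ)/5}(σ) 4/(5 * ((σ - 1)^2 - 4))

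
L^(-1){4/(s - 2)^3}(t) 2*t^2*exp(2*t)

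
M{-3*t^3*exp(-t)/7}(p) -3*gamma(p + 3)/7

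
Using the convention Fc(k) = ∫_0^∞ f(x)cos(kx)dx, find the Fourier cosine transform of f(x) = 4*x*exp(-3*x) 4*(9 - k^2)/(k^2+9)^2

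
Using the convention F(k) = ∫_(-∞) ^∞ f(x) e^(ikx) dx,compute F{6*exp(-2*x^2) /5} 3*sqrt(2)*sqrt(pi)*exp(-k^2/8) /5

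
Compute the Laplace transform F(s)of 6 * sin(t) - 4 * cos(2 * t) 6/(s^2 + 1) - 4 * s/(s^2 + 4)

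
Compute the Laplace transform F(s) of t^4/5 24/(5*s^5) 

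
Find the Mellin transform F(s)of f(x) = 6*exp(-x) 6*gamma(s)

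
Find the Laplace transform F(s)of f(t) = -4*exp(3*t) -4/(s - 3)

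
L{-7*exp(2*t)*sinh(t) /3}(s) -7/(3*(s - 2) ^2-3) 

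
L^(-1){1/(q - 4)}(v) exp(4*v)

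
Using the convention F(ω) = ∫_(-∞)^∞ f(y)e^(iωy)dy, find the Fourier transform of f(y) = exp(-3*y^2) sqrt(3)*sqrt(pi)*exp(-ω^2/12)/3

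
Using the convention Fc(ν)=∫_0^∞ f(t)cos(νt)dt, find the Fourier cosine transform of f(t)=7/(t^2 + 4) 7 * pi * exp(-2 * ν)/4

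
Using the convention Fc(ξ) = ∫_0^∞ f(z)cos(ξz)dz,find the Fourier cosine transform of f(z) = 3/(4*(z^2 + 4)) 3*pi*exp(-2*ξ)/16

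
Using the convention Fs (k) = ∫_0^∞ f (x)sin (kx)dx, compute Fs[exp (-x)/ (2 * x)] atan (k)/2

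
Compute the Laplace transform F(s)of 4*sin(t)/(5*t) 4*atan(1/s)/5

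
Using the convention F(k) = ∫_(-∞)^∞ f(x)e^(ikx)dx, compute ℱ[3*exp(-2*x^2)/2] 3*sqrt(2)*sqrt(pi)*exp(-k^2/8)/4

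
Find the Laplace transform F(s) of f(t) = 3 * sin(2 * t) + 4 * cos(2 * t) 6/(s^2 + 4) + 4 * s/(s^2 + 4) 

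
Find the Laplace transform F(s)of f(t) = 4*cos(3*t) 4*s/(s^2 + 9)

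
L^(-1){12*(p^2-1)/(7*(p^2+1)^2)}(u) 12*u*cos(u)/7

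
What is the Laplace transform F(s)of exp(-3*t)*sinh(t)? 1/((s+3)^2 - 1)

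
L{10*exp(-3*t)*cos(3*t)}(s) 10*(s+3)/((s+3)^2+9)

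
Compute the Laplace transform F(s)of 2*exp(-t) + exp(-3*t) 1/(s + 3) + 2/(s + 1)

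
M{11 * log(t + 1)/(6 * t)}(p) -11 * pi * csc(pi * p)/(6 * p - 6)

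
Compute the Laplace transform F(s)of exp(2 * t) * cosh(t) (s - 2)/((s - 2)^2 - 1)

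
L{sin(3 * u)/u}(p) atan(3/p)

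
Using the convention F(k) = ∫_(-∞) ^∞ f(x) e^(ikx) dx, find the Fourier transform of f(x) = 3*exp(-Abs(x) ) 6/(k^2+1) 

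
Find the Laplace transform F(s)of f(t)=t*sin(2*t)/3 4*s/(3*(s^2 + 4)^2)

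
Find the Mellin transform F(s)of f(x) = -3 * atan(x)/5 3 * pi * sec(pi * s/2)/(10 * s)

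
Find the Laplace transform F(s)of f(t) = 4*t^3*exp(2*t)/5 24/(5*(s - 2)^4)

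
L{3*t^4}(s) 72/s^5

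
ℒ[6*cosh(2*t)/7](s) 6*s/(7*(s^2 - 4))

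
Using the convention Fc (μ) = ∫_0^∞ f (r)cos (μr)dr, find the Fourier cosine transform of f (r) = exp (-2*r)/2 1/ (μ^2 + 4)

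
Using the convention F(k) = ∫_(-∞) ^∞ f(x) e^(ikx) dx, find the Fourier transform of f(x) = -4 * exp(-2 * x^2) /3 -2 * sqrt(2) * sqrt(pi) * exp(-k^2/8) /3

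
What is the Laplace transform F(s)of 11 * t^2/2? 11/s^3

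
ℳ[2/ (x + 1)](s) 2*pi*csc (pi*s)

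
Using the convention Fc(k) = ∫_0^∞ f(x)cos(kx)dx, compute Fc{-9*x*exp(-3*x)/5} 9*(k^2 - 9)/(5*(k^2 + 9)^2)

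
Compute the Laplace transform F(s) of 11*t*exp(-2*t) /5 11/(5*(s + 2) ^2) 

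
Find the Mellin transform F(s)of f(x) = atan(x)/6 -pi * sec(pi * s/2)/(12 * s)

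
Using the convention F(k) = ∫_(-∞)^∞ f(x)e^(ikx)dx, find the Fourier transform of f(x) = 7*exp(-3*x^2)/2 7*sqrt(3)*sqrt(pi)*exp(-k^2/12)/6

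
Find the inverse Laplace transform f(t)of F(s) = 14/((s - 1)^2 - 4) 7 * exp(t) * sinh(2 * t)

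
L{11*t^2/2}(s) 11/s^3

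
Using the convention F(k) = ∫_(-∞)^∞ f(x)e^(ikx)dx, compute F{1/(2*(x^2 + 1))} pi*exp(-Abs(k))/2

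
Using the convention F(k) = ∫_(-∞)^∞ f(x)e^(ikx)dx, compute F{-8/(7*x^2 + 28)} -4*pi*exp(-2*Abs(k))/7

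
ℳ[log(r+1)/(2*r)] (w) -pi*csc(pi*w)/(2*w - 2)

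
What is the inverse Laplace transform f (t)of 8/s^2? 8*t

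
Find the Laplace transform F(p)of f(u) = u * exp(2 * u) (p - 2)^(-2)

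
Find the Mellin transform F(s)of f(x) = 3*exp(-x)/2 3*gamma(s)/2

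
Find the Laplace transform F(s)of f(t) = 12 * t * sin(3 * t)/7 72 * s/(7 * (s^2+9)^2)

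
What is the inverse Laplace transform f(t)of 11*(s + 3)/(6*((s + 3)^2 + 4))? 11*exp(-3*t)*cos(2*t)/6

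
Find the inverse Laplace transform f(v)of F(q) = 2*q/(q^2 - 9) 2*cosh(3*v)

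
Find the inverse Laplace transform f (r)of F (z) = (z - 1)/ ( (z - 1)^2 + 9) exp (r) * cos (3 * r)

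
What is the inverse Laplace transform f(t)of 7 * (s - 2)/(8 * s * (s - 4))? 7 * exp(2 * t) * cosh(2 * t)/8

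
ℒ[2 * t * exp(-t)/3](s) 2/(3 * (s + 1)^2)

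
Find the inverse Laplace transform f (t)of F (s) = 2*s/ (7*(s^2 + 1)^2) t*sin (t)/7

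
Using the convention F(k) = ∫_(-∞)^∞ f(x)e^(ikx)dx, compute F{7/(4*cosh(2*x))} 7*pi/(8*cosh(pi*k/4))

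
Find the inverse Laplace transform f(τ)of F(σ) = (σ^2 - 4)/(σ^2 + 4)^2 τ*cos(2*τ)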